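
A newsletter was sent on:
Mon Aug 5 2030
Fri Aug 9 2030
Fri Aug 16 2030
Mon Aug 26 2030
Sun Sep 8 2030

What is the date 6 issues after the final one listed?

Mon Jan 27 2031

Gaps: 4, 7, 10, 13 days — each gap is 3 larger than the previous one.
Next gap: 16 days. Sun Sep 8 2030 + 16 days = Tue Sep 24 2030.
Next gap: 19 days. Tue Sep 24 2030 + 19 days = Sun Oct 13 2030.
Next gap: 22 days. Sun Oct 13 2030 + 22 days = Mon Nov 4 2030.
Next gap: 25 days. Mon Nov 4 2030 + 25 days = Fri Nov 29 2030.
Next gap: 28 days. Fri Nov 29 2030 + 28 days = Fri Dec 27 2030.
Next gap: 31 days. Fri Dec 27 2030 + 31 days = Mon Jan 27 2031.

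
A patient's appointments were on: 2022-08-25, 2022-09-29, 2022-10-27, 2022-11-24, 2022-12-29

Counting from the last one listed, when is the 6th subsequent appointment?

Every date is a Thursday; gaps 35, 28, 28, 35 days.
Each is the last Thursday of its month (at least one falls on the 29th or later, ruling out '4th Thursday').
January 2023 ends with Thursday 2023-01-26.
Last Thursday of February 2023: 2023-02-23.
Last Thursday of March 2023: 2023-03-30.
Last Thursday of April 2023: 2023-04-27.
May 2023 ends with Thursday 2023-05-25.
Last Thursday of June 2023: 2023-06-29.

2023-06-29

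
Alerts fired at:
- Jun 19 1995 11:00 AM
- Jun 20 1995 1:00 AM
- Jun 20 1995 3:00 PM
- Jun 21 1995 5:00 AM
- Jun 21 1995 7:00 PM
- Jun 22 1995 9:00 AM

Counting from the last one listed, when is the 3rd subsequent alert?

Gaps: 14, 14, 14, 14, 14 hours — each event is 14 hours after the previous one.
Jun 22 1995 9:00 AM + 14 h = Jun 22 1995 11:00 PM.
Jun 22 1995 11:00 PM + 14 h = Jun 23 1995 1:00 PM.
Jun 23 1995 1:00 PM + 14 h = Jun 24 1995 3:00 AM.

Jun 24 1995 3:00 AM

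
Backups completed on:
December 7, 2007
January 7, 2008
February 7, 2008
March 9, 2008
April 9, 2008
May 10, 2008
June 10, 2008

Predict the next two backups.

Every event comes 31 days after the last (31, 31, 31, 31, 31, 31).
June 10, 2008 + 31 days = July 11, 2008.
July 11, 2008 + 31 days = August 11, 2008.

July 11, 2008; August 11, 2008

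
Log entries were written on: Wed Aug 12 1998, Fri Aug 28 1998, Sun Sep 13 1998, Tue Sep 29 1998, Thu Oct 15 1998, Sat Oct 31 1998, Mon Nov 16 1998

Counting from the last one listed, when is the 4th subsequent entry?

The spacing is 16, 16, 16, 16, 16, 16 days — always 16 days.
Mon Nov 16 1998 + 16 days = Wed Dec 2 1998.
Wed Dec 2 1998 + 16 days = Fri Dec 18 1998.
Fri Dec 18 1998 + 16 days = Sun Jan 3 1999.
Sun Jan 3 1999 + 16 days = Tue Jan 19 1999.

Tue Jan 19 1999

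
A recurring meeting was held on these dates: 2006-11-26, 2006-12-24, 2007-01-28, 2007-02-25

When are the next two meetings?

Gaps: 28, 35, 28 days — a mix of 28 and 35. Every date is a Sunday.
Each is the 4th Sunday of its month.
4th Sunday of March 2007: 2007-03-25.
4th Sunday of April 2007: 2007-04-22.

2007-03-25, 2007-04-22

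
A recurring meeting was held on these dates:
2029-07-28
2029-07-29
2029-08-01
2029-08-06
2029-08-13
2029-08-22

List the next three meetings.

2029-09-02, 2029-09-15, 2029-09-30

Intervals are 1, 3, 5, 7, 9 days — an arithmetic progression with common difference 2.
Next gap: 11 days. 2029-08-22 + 11 days = 2029-09-02.
Next gap: 13 days. 2029-09-02 + 13 days = 2029-09-15.
Next gap: 15 days. 2029-09-15 + 15 days = 2029-09-30.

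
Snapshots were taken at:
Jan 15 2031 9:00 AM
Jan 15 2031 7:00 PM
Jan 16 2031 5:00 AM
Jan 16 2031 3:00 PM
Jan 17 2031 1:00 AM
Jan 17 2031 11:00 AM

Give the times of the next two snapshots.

Jan 17 2031 9:00 PM, Jan 18 2031 7:00 AM

Spacing: 10, 10, 10, 10, 10 h — constant 10 h.
Jan 17 2031 11:00 AM + 10 h = Jan 17 2031 9:00 PM.
Jan 17 2031 9:00 PM + 10 h = Jan 18 2031 7:00 AM.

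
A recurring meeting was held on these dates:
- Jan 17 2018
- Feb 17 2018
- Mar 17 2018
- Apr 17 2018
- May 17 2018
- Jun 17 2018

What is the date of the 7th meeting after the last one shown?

Each date is the 17th; the gaps (31, 28, 31, 30, 31) track the month lengths.
The rule is the 17th of each month.
July 2018: Jul 17 2018.
Next: August 2018 → Aug 17 2018.
Next: September 2018 → Sep 17 2018.
October 2018: Oct 17 2018.
November 2018: Nov 17 2018.
Next: December 2018 → Dec 17 2018.
Next: January 2019 → Jan 17 2019.

Jan 17 2019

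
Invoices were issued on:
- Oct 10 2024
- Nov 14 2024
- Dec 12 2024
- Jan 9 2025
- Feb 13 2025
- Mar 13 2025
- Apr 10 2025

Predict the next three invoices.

May 8 2025, Jun 12 2025, Jul 10 2025

These are Thursdays at 28- or 35-day spacing (35, 28, 28, 35, 28, 28).
The pattern: 2nd Thursday of the month.
2nd Thursday of May 2025: May 8 2025.
2nd Thursday of June 2025: Jun 12 2025.
July 2025 — 2nd Thursday is Jul 10 2025.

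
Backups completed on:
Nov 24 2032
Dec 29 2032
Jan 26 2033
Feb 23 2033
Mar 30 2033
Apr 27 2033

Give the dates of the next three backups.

May 25 2033, Jun 29 2033, Jul 27 2033

All Wednesdays; the gaps (35, 28, 28, 35, 28) vary with month length.
This is the last Wednesday of each month.
Last Wednesday of May 2033: May 25 2033.
June 2033 ends with Wednesday Jun 29 2033.
July 2033 ends with Wednesday Jul 27 2033.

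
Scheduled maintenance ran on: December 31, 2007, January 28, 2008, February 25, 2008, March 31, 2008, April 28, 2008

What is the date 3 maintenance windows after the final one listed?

All Mondays; the gaps (28, 28, 35, 28) vary with month length.
This is the last Monday of each month.
Last Monday of May 2008: May 26, 2008.
Last Monday of June 2008: June 30, 2008.
July 2008 ends with Monday July 28, 2008.

July 28, 2008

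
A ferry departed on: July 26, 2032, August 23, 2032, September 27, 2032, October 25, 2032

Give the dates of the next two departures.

These are Mondays at 28- or 35-day spacing (28, 35, 28).
The pattern: 4th Monday of the month.
November 2032 — 4th Monday is November 22, 2032.
December 2032 — 4th Monday is December 27, 2032.

November 22, 2032; December 27, 2032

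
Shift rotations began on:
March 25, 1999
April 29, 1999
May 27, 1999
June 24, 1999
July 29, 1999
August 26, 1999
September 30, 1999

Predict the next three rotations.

October 28, 1999; November 25, 1999; December 30, 1999

All Thursdays; the gaps (35, 28, 28, 35, 28, 35) vary with month length.
This is the last Thursday of each month.
Last Thursday of October 1999: October 28, 1999.
November 1999 ends with Thursday November 25, 1999.
Last Thursday of December 1999: December 30, 1999.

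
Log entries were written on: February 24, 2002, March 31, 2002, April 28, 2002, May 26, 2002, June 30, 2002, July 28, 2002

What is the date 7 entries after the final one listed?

February 23, 2003

These are Sundays with 35, 28, 28, 35, 28-day gaps.
Each is the final Sunday of its month — March 31, 2002 is past the 28th, so '4th Sunday' doesn't fit.
Last Sunday of August 2002: August 25, 2002.
September 2002 ends with Sunday September 29, 2002.
Last Sunday of October 2002: October 27, 2002.
November 2002 ends with Sunday November 24, 2002.
Last Sunday of December 2002: December 29, 2002.
January 2003 ends with Sunday January 26, 2003.
February 2003 ends with Sunday February 23, 2003.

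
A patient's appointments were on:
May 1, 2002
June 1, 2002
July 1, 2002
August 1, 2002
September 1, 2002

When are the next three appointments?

October 1, 2002; November 1, 2002; December 1, 2002

Gaps: 31, 30, 31, 31 days — not constant. Every event is on the 1st of the month.
Pattern: the 1st of each month.
Next: October 2002 → October 1, 2002.
November 2002: November 1, 2002.
Next: December 2002 → December 1, 2002.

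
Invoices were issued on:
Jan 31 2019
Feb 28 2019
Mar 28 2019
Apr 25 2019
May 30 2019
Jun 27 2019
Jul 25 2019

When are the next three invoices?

All Thursdays; the gaps (28, 28, 28, 35, 28, 28) vary with month length.
This is the last Thursday of each month.
August 2019 ends with Thursday Aug 29 2019.
September 2019 ends with Thursday Sep 26 2019.
October 2019 ends with Thursday Oct 31 2019.

Aug 29 2019, Sep 26 2019, Oct 31 2019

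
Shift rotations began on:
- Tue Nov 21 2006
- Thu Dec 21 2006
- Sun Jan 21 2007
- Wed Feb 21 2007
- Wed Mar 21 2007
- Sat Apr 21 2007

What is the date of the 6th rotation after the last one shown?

Sun Oct 21 2007

Gaps: 30, 31, 31, 28, 31 days — not constant. Every event is on the 21st of the month.
Pattern: the 21st of each month.
May 2007: Mon May 21 2007.
June 2007: Thu Jun 21 2007.
July 2007: Sat Jul 21 2007.
August 2007: Tue Aug 21 2007.
September 2007: Fri Sep 21 2007.
October 2007: Sun Oct 21 2007.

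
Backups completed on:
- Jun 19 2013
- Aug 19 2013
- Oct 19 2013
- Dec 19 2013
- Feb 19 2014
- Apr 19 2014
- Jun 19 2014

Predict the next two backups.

Aug 19 2014, Oct 19 2014

Each date is the 19th; the gaps (61, 61, 61, 62, 59, 61) track the month lengths.
The rule is the 19th of every 2 months.
Next: August 2014 → Aug 19 2014.
October 2014: Oct 19 2014.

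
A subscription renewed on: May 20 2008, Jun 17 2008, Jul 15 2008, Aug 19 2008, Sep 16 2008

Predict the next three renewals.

All dates are Tuesdays, 28, 28, 35, 28 days apart.
Specifically, the 3rd Tuesday of each month.
October 2008 — 3rd Tuesday is Oct 21 2008.
November 2008 — 3rd Tuesday is Nov 18 2008.
December 2008 — 3rd Tuesday is Dec 16 2008.

Oct 21 2008, Nov 18 2008, Dec 16 2008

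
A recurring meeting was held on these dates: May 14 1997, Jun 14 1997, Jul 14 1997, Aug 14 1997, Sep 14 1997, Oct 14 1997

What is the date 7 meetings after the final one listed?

The day-of-month is always 14 (31, 30, 31, 31, 30 days between events).
So this recurs on the 14th of each month.
Next: November 1997 → Nov 14 1997.
Next: December 1997 → Dec 14 1997.
Next: January 1998 → Jan 14 1998.
Next: February 1998 → Feb 14 1998.
Next: March 1998 → Mar 14 1998.
April 1998: Apr 14 1998.
May 1998: May 14 1998.

May 14 1998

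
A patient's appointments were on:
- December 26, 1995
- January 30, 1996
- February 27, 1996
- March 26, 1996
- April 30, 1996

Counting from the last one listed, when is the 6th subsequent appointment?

October 29, 1996

Every date is a Tuesday; gaps 35, 28, 28, 35 days.
Each is the last Tuesday of its month (at least one falls on the 29th or later, ruling out '4th Tuesday').
Last Tuesday of May 1996: May 28, 1996.
June 1996 ends with Tuesday June 25, 1996.
July 1996 ends with Tuesday July 30, 1996.
August 1996 ends with Tuesday August 27, 1996.
Last Tuesday of September 1996: September 24, 1996.
October 1996 ends with Tuesday October 29, 1996.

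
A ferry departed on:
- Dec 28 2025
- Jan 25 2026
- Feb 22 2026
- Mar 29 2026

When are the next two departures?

Apr 26 2026, May 31 2026

Every date is a Sunday; gaps 28, 28, 35 days.
Each is the last Sunday of its month (at least one falls on the 29th or later, ruling out '4th Sunday').
Last Sunday of April 2026: Apr 26 2026.
May 2026 ends with Sunday May 31 2026.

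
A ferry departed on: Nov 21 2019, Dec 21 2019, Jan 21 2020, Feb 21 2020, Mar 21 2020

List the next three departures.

Apr 21 2020, May 21 2020, Jun 21 2020

Each date is the 21st; the gaps (30, 31, 31, 29) track the month lengths.
The rule is the 21st of each month.
April 2020: Apr 21 2020.
Next: May 2020 → May 21 2020.
Next: June 2020 → Jun 21 2020.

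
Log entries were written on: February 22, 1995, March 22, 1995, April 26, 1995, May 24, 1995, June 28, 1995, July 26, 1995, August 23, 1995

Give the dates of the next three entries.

September 27, 1995; October 25, 1995; November 22, 1995

These are Wednesdays at 28- or 35-day spacing (28, 35, 28, 35, 28, 28).
The pattern: 4th Wednesday of the month.
September 1995 — 4th Wednesday is September 27, 1995.
4th Wednesday of October 1995: October 25, 1995.
4th Wednesday of November 1995: November 22, 1995.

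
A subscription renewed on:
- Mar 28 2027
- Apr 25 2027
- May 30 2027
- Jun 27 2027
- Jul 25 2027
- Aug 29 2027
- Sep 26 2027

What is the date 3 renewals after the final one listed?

These are Sundays with 28, 35, 28, 28, 35, 28-day gaps.
Each is the final Sunday of its month — May 30 2027 is past the 28th, so '4th Sunday' doesn't fit.
October 2027 ends with Sunday Oct 31 2027.
November 2027 ends with Sunday Nov 28 2027.
December 2027 ends with Sunday Dec 26 2027.

Dec 26 2027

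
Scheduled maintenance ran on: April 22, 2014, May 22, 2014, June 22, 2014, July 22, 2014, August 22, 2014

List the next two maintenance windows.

September 22, 2014; October 22, 2014

Gaps: 30, 31, 30, 31 days — not constant. Every event is on the 22nd of the month.
Pattern: the 22nd of each month.
September 2014: September 22, 2014.
Next: October 2014 → October 22, 2014.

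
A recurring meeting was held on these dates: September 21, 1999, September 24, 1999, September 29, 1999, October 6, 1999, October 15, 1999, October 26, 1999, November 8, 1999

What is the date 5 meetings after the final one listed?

February 11, 2000

The spacing grows by 2 each time: 3, 5, 7, 9, 11, 13 days.
Next gap: 15 days. November 8, 1999 + 15 days = November 23, 1999.
Next gap: 17 days. November 23, 1999 + 17 days = December 10, 1999.
Next gap: 19 days. December 10, 1999 + 19 days = December 29, 1999.
Next gap: 21 days. December 29, 1999 + 21 days = January 19, 2000.
Next gap: 23 days. January 19, 2000 + 23 days = February 11, 2000.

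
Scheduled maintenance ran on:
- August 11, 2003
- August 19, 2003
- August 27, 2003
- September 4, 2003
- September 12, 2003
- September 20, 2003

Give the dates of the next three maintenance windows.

September 28, 2003; October 6, 2003; October 14, 2003

The spacing is 8, 8, 8, 8, 8 days — always 8 days.
September 20, 2003 + 8 days = September 28, 2003.
September 28, 2003 + 8 days = October 6, 2003.
October 6, 2003 + 8 days = October 14, 2003.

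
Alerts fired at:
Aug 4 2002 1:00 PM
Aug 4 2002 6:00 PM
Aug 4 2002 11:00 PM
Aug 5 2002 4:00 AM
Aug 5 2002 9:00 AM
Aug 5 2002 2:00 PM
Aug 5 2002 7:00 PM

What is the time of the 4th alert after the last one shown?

Aug 6 2002 3:00 PM

The interval is a steady 5 hours (5, 5, 5, 5, 5, 5).
Aug 5 2002 7:00 PM + 5 h = Aug 6 2002 12:00 AM.
Aug 6 2002 12:00 AM + 5 h = Aug 6 2002 5:00 AM.
Aug 6 2002 5:00 AM + 5 h = Aug 6 2002 10:00 AM.
Aug 6 2002 10:00 AM + 5 h = Aug 6 2002 3:00 PM.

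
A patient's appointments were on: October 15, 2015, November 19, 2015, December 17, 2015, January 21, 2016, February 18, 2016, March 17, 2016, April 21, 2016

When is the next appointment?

May 19, 2016

All dates are Thursdays, 35, 28, 35, 28, 28, 35 days apart.
Specifically, the 3rd Thursday of each month.
May 2016 — 3rd Thursday is May 19, 2016.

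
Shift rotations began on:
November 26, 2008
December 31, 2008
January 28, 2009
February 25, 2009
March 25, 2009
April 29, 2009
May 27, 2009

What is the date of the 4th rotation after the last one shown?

September 30, 2009

All Wednesdays; the gaps (35, 28, 28, 28, 35, 28) vary with month length.
This is the last Wednesday of each month.
June 2009 ends with Wednesday June 24, 2009.
Last Wednesday of July 2009: July 29, 2009.
August 2009 ends with Wednesday August 26, 2009.
Last Wednesday of September 2009: September 30, 2009.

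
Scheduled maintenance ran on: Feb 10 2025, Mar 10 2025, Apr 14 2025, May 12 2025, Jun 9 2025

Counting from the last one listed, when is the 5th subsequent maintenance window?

These are Mondays at 28- or 35-day spacing (28, 35, 28, 28).
The pattern: 2nd Monday of the month.
July 2025 — 2nd Monday is Jul 14 2025.
August 2025 — 2nd Monday is Aug 11 2025.
September 2025 — 2nd Monday is Sep 8 2025.
October 2025 — 2nd Monday is Oct 13 2025.
November 2025 — 2nd Monday is Nov 10 2025.

Nov 10 2025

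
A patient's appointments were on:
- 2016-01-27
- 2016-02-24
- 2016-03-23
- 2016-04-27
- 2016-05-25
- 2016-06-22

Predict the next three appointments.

These are Wednesdays at 28- or 35-day spacing (28, 28, 35, 28, 28).
The pattern: 4th Wednesday of the month.
July 2016 — 4th Wednesday is 2016-07-27.
4th Wednesday of August 2016: 2016-08-24.
4th Wednesday of September 2016: 2016-09-28.

2016-07-27, 2016-08-24, 2016-09-28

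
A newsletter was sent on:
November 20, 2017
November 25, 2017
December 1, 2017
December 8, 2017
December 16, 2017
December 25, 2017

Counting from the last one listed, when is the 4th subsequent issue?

Gaps: 5, 6, 7, 8, 9 days — each gap is 1 larger than the previous one.
Next gap: 10 days. December 25, 2017 + 10 days = January 4, 2018.
Next gap: 11 days. January 4, 2018 + 11 days = January 15, 2018.
Next gap: 12 days. January 15, 2018 + 12 days = January 27, 2018.
Next gap: 13 days. January 27, 2018 + 13 days = February 9, 2018.

February 9, 2018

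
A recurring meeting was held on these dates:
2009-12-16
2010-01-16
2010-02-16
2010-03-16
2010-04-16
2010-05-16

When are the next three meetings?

The day-of-month is always 16 (31, 31, 28, 31, 30 days between events).
So this recurs on the 16th of each month.
Next: June 2010 → 2010-06-16.
Next: July 2010 → 2010-07-16.
Next: August 2010 → 2010-08-16.

2010-06-16, 2010-07-16, 2010-08-16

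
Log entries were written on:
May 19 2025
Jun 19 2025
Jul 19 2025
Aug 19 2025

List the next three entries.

Sep 19 2025, Oct 19 2025, Nov 19 2025

Gaps: 31, 30, 31 days — not constant. Every event is on the 19th of the month.
Pattern: the 19th of each month.
September 2025: Sep 19 2025.
October 2025: Oct 19 2025.
Next: November 2025 → Nov 19 2025.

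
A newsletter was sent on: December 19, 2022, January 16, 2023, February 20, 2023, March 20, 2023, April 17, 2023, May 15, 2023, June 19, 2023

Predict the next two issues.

Gaps: 28, 35, 28, 28, 28, 35 days — a mix of 28 and 35. Every date is a Monday.
Each is the 3rd Monday of its month.
3rd Monday of July 2023: July 17, 2023.
August 2023 — 3rd Monday is August 21, 2023.

July 17, 2023; August 21, 2023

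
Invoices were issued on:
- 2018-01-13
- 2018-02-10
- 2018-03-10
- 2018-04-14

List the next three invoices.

Gaps: 28, 28, 35 days — a mix of 28 and 35. Every date is a Saturday.
Each is the 2nd Saturday of its month.
May 2018 — 2nd Saturday is 2018-05-12.
2nd Saturday of June 2018: 2018-06-09.
July 2018 — 2nd Saturday is 2018-07-14.

2018-05-12, 2018-06-09, 2018-07-14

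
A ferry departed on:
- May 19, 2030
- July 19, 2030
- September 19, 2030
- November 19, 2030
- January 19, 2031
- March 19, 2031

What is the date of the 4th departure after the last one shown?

November 19, 2031

Gaps: 61, 62, 61, 61, 59 days — not constant. Every event is on the 19th of the month.
Pattern: the 19th of every 2 months.
May 2031: May 19, 2031.
Next: July 2031 → July 19, 2031.
September 2031: September 19, 2031.
Next: November 2031 → November 19, 2031.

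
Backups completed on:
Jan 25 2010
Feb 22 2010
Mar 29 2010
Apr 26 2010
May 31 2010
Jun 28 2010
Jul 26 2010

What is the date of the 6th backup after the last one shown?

These are Mondays with 28, 35, 28, 35, 28, 28-day gaps.
Each is the final Monday of its month — Mar 29 2010 is past the 28th, so '4th Monday' doesn't fit.
August 2010 ends with Monday Aug 30 2010.
Last Monday of September 2010: Sep 27 2010.
Last Monday of October 2010: Oct 25 2010.
Last Monday of November 2010: Nov 29 2010.
Last Monday of December 2010: Dec 27 2010.
January 2011 ends with Monday Jan 31 2011.

Jan 31 2011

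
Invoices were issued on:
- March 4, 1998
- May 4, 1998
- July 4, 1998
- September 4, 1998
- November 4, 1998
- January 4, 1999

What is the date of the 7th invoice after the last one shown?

March 4, 2000

The day-of-month is always 4 (61, 61, 62, 61, 61 days between events).
So this recurs on the 4th of every 2 months.
Next: March 1999 → March 4, 1999.
May 1999: May 4, 1999.
Next: July 1999 → July 4, 1999.
Next: September 1999 → September 4, 1999.
November 1999: November 4, 1999.
January 2000: January 4, 2000.
March 2000: March 4, 2000.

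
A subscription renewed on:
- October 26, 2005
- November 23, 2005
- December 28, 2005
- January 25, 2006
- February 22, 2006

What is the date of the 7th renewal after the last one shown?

These are Wednesdays at 28- or 35-day spacing (28, 35, 28, 28).
The pattern: 4th Wednesday of the month.
March 2006 — 4th Wednesday is March 22, 2006.
April 2006 — 4th Wednesday is April 26, 2006.
4th Wednesday of May 2006: May 24, 2006.
4th Wednesday of June 2006: June 28, 2006.
July 2006 — 4th Wednesday is July 26, 2006.
4th Wednesday of August 2006: August 23, 2006.
September 2006 — 4th Wednesday is September 27, 2006.

September 27, 2006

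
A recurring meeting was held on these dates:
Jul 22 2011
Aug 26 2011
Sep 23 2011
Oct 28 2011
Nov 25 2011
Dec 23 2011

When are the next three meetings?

Jan 27 2012, Feb 24 2012, Mar 23 2012

These are Fridays at 28- or 35-day spacing (35, 28, 35, 28, 28).
The pattern: 4th Friday of the month.
January 2012 — 4th Friday is Jan 27 2012.
February 2012 — 4th Friday is Feb 24 2012.
March 2012 — 4th Friday is Mar 23 2012.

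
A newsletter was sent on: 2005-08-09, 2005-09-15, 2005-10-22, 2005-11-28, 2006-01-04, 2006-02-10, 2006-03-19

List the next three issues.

The spacing is 37, 37, 37, 37, 37, 37 days — always 37 days.
2006-03-19 + 37 days = 2006-04-25.
2006-04-25 + 37 days = 2006-06-01.
2006-06-01 + 37 days = 2006-07-08.

2006-04-25, 2006-06-01, 2006-07-08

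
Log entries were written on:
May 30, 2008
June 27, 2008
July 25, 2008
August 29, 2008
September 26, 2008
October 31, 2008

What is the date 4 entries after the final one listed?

February 27, 2009

Every date is a Friday; gaps 28, 28, 35, 28, 35 days.
Each is the last Friday of its month (at least one falls on the 29th or later, ruling out '4th Friday').
November 2008 ends with Friday November 28, 2008.
December 2008 ends with Friday December 26, 2008.
January 2009 ends with Friday January 30, 2009.
February 2009 ends with Friday February 27, 2009.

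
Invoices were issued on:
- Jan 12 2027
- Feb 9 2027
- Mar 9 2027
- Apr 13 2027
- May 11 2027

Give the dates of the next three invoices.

Gaps: 28, 28, 35, 28 days — a mix of 28 and 35. Every date is a Tuesday.
Each is the 2nd Tuesday of its month.
June 2027 — 2nd Tuesday is Jun 8 2027.
July 2027 — 2nd Tuesday is Jul 13 2027.
2nd Tuesday of August 2027: Aug 10 2027.

Jun 8 2027, Jul 13 2027, Aug 10 2027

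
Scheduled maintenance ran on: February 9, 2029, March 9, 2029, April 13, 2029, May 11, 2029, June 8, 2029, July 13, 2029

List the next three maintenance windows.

These are Fridays at 28- or 35-day spacing (28, 35, 28, 28, 35).
The pattern: 2nd Friday of the month.
2nd Friday of August 2029: August 10, 2029.
September 2029 — 2nd Friday is September 14, 2029.
October 2029 — 2nd Friday is October 12, 2029.

August 10, 2029; September 14, 2029; October 12, 2029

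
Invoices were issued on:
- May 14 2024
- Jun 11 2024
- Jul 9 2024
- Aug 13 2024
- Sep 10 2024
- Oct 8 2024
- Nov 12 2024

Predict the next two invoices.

Gaps: 28, 28, 35, 28, 28, 35 days — a mix of 28 and 35. Every date is a Tuesday.
Each is the 2nd Tuesday of its month.
December 2024 — 2nd Tuesday is Dec 10 2024.
January 2025 — 2nd Tuesday is Jan 14 2025.

Dec 10 2024, Jan 14 2025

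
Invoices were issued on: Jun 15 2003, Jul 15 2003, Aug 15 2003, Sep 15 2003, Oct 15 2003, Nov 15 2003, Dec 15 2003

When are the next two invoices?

Jan 15 2004, Feb 15 2004

Each date is the 15th; the gaps (30, 31, 31, 30, 31, 30) track the month lengths.
The rule is the 15th of each month.
Next: January 2004 → Jan 15 2004.
Next: February 2004 → Feb 15 2004.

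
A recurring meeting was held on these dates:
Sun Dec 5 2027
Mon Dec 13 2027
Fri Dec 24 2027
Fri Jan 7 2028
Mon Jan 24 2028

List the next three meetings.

Gaps: 8, 11, 14, 17 days — each gap is 3 larger than the previous one.
Next gap: 20 days. Mon Jan 24 2028 + 20 days = Sun Feb 13 2028.
Next gap: 23 days. Sun Feb 13 2028 + 23 days = Tue Mar 7 2028.
Next gap: 26 days. Tue Mar 7 2028 + 26 days = Sun Apr 2 2028.

Sun Feb 13 2028, Tue Mar 7 2028, Sun Apr 2 2028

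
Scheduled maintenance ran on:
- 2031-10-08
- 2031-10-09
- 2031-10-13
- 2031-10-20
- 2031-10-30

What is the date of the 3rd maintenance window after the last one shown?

Intervals are 1, 4, 7, 10 days — an arithmetic progression with common difference 3.
Next gap: 13 days. 2031-10-30 + 13 days = 2031-11-12.
Next gap: 16 days. 2031-11-12 + 16 days = 2031-11-28.
Next gap: 19 days. 2031-11-28 + 19 days = 2031-12-17.

2031-12-17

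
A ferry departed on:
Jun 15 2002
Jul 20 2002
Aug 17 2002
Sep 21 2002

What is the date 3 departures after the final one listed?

These are Saturdays at 28- or 35-day spacing (35, 28, 35).
The pattern: 3rd Saturday of the month.
October 2002 — 3rd Saturday is Oct 19 2002.
November 2002 — 3rd Saturday is Nov 16 2002.
December 2002 — 3rd Saturday is Dec 21 2002.

Dec 21 2002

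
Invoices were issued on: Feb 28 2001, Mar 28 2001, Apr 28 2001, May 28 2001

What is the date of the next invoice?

Jun 28 2001

The day-of-month is always 28 (28, 31, 30 days between events).
So this recurs on the 28th of each month.
June 2001: Jun 28 2001.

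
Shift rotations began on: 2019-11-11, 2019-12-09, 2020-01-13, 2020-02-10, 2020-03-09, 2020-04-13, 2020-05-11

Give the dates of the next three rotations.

2020-06-08, 2020-07-13, 2020-08-10

These are Mondays at 28- or 35-day spacing (28, 35, 28, 28, 35, 28).
The pattern: 2nd Monday of the month.
June 2020 — 2nd Monday is 2020-06-08.
July 2020 — 2nd Monday is 2020-07-13.
2nd Monday of August 2020: 2020-08-10.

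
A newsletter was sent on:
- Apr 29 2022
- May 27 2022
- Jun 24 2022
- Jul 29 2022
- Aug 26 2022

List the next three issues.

Sep 30 2022, Oct 28 2022, Nov 25 2022

These are Fridays with 28, 28, 35, 28-day gaps.
Each is the final Friday of its month — Apr 29 2022 is past the 28th, so '4th Friday' doesn't fit.
September 2022 ends with Friday Sep 30 2022.
October 2022 ends with Friday Oct 28 2022.
November 2022 ends with Friday Nov 25 2022.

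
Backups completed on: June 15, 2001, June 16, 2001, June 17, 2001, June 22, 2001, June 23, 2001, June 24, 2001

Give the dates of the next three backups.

June 29, 2001; June 30, 2001; July 1, 2001

The gap pattern 1, 1, 5, 1, 1 repeats every 3 events.
These are the Fridays, Saturdays and Sundays of each week.
The following Friday is June 29, 2001.
Next Saturday: June 30, 2001.
Next Sunday: July 1, 2001.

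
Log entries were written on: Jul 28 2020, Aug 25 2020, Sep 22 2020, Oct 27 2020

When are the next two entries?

Nov 24 2020, Dec 22 2020

These are Tuesdays at 28- or 35-day spacing (28, 28, 35).
The pattern: 4th Tuesday of the month.
November 2020 — 4th Tuesday is Nov 24 2020.
December 2020 — 4th Tuesday is Dec 22 2020.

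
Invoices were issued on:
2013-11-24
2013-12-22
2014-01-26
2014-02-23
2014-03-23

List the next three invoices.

Gaps: 28, 35, 28, 28 days — a mix of 28 and 35. Every date is a Sunday.
Each is the 4th Sunday of its month.
4th Sunday of April 2014: 2014-04-27.
4th Sunday of May 2014: 2014-05-25.
June 2014 — 4th Sunday is 2014-06-22.

2014-04-27, 2014-05-25, 2014-06-22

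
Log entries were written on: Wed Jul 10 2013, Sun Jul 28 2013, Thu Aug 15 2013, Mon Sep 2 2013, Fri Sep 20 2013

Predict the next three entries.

Every event comes 18 days after the last (18, 18, 18, 18).
Fri Sep 20 2013 + 18 days = Tue Oct 8 2013.
Tue Oct 8 2013 + 18 days = Sat Oct 26 2013.
Sat Oct 26 2013 + 18 days = Wed Nov 13 2013.

Tue Oct 8 2013, Sat Oct 26 2013, Wed Nov 13 2013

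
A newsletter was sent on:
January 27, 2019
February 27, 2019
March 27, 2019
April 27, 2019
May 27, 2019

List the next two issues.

June 27, 2019; July 27, 2019

The day-of-month is always 27 (31, 28, 31, 30 days between events).
So this recurs on the 27th of each month.
June 2019: June 27, 2019.
Next: July 2019 → July 27, 2019.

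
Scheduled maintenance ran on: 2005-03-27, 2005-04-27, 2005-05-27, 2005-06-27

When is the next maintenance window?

2005-07-27

Each date is the 27th; the gaps (31, 30, 31) track the month lengths.
The rule is the 27th of each month.
Next: July 2005 → 2005-07-27.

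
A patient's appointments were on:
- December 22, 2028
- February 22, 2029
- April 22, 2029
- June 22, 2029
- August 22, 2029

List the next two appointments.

Each date is the 22nd; the gaps (62, 59, 61, 61) track the month lengths.
The rule is the 22nd of every 2 months.
Next: October 2029 → October 22, 2029.
December 2029: December 22, 2029.

October 22, 2029; December 22, 2029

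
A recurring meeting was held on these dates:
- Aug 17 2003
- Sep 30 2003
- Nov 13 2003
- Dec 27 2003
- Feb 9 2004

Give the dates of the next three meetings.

Mar 24 2004, May 7 2004, Jun 20 2004

Every event comes 44 days after the last (44, 44, 44, 44).
Feb 9 2004 + 44 days = Mar 24 2004.
Mar 24 2004 + 44 days = May 7 2004.
May 7 2004 + 44 days = Jun 20 2004.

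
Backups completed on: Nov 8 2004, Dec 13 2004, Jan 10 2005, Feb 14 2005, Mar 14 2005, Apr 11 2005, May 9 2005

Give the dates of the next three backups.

Gaps: 35, 28, 35, 28, 28, 28 days — a mix of 28 and 35. Every date is a Monday.
Each is the 2nd Monday of its month.
June 2005 — 2nd Monday is Jun 13 2005.
2nd Monday of July 2005: Jul 11 2005.
2nd Monday of August 2005: Aug 8 2005.

Jun 13 2005, Jul 11 2005, Aug 8 2005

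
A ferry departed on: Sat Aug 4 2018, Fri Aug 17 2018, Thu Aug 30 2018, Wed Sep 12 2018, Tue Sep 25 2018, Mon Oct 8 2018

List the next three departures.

Sun Oct 21 2018, Sat Nov 3 2018, Fri Nov 16 2018

Every event comes 13 days after the last (13, 13, 13, 13, 13).
Mon Oct 8 2018 + 13 days = Sun Oct 21 2018.
Sun Oct 21 2018 + 13 days = Sat Nov 3 2018.
Sat Nov 3 2018 + 13 days = Fri Nov 16 2018.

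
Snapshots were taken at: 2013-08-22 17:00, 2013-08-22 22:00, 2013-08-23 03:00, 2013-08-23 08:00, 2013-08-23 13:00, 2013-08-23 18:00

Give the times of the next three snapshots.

2013-08-23 23:00, 2013-08-24 04:00, 2013-08-24 09:00

The interval is a steady 5 hours (5, 5, 5, 5, 5).
2013-08-23 18:00 + 5 h = 2013-08-23 23:00.
2013-08-23 23:00 + 5 h = 2013-08-24 04:00.
2013-08-24 04:00 + 5 h = 2013-08-24 09:00.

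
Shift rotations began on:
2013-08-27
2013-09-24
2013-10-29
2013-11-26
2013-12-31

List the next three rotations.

2014-01-28, 2014-02-25, 2014-03-25

Every date is a Tuesday; gaps 28, 35, 28, 35 days.
Each is the last Tuesday of its month (at least one falls on the 29th or later, ruling out '4th Tuesday').
January 2014 ends with Tuesday 2014-01-28.
February 2014 ends with Tuesday 2014-02-25.
March 2014 ends with Tuesday 2014-03-25.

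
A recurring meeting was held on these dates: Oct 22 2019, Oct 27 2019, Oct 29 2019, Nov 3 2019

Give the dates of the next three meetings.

Every event lands on a Tuesday or Sunday (gaps cycle 5, 2, 5).
So the schedule is: every Tuesday and Sunday.
Next Tuesday: Nov 5 2019.
Next Sunday: Nov 10 2019.
The following Tuesday is Nov 12 2019.

Nov 5 2019, Nov 10 2019, Nov 12 2019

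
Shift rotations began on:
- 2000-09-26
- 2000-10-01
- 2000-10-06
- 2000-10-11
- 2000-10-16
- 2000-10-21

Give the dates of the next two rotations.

2000-10-26, 2000-10-31

Gaps between consecutive events: 5, 5, 5, 5, 5 days — a constant 5-day interval.
2000-10-21 + 5 days = 2000-10-26.
2000-10-26 + 5 days = 2000-10-31.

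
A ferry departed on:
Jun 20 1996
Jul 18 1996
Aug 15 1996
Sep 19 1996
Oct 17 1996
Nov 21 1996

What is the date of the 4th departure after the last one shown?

Mar 20 1997

These are Thursdays at 28- or 35-day spacing (28, 28, 35, 28, 35).
The pattern: 3rd Thursday of the month.
3rd Thursday of December 1996: Dec 19 1996.
January 1997 — 3rd Thursday is Jan 16 1997.
February 1997 — 3rd Thursday is Feb 20 1997.
March 1997 — 3rd Thursday is Mar 20 1997.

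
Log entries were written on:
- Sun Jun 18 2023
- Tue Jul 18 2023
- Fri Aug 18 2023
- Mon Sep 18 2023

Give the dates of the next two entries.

Wed Oct 18 2023, Sat Nov 18 2023

The day-of-month is always 18 (30, 31, 31 days between events).
So this recurs on the 18th of each month.
October 2023: Wed Oct 18 2023.
November 2023: Sat Nov 18 2023.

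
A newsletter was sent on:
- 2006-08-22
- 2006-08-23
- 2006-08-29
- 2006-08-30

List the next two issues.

Every event lands on a Tuesday or Wednesday (gaps cycle 1, 6, 1).
So the schedule is: every Tuesday and Wednesday.
The following Tuesday is 2006-09-05.
The following Wednesday is 2006-09-06.

2006-09-05, 2006-09-06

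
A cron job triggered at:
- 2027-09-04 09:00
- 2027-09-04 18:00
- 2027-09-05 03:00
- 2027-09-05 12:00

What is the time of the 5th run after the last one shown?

2027-09-07 09:00

Gaps: 9, 9, 9 hours — each event is 9 hours after the previous one.
2027-09-05 12:00 + 9 h = 2027-09-05 21:00.
2027-09-05 21:00 + 9 h = 2027-09-06 06:00.
2027-09-06 06:00 + 9 h = 2027-09-06 15:00.
2027-09-06 15:00 + 9 h = 2027-09-07 00:00.
2027-09-07 00:00 + 9 h = 2027-09-07 09:00.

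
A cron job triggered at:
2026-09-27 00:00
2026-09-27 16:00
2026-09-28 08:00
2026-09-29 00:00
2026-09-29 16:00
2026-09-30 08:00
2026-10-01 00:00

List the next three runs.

The interval is a steady 16 hours (16, 16, 16, 16, 16, 16).
2026-10-01 00:00 + 16 h = 2026-10-01 16:00.
2026-10-01 16:00 + 16 h = 2026-10-02 08:00.
2026-10-02 08:00 + 16 h = 2026-10-03 00:00.

2026-10-01 16:00, 2026-10-02 08:00, 2026-10-03 00:00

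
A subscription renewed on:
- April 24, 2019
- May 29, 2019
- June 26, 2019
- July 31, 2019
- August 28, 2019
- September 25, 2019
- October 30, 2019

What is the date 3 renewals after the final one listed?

Every date is a Wednesday; gaps 35, 28, 35, 28, 28, 35 days.
Each is the last Wednesday of its month (at least one falls on the 29th or later, ruling out '4th Wednesday').
Last Wednesday of November 2019: November 27, 2019.
December 2019 ends with Wednesday December 25, 2019.
Last Wednesday of January 2020: January 29, 2020.

January 29, 2020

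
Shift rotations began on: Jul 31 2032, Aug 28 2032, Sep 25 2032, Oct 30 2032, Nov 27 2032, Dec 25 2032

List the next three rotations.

Jan 29 2033, Feb 26 2033, Mar 26 2033

These are Saturdays with 28, 28, 35, 28, 28-day gaps.
Each is the final Saturday of its month — Jul 31 2032 is past the 28th, so '4th Saturday' doesn't fit.
January 2033 ends with Saturday Jan 29 2033.
Last Saturday of February 2033: Feb 26 2033.
March 2033 ends with Saturday Mar 26 2033.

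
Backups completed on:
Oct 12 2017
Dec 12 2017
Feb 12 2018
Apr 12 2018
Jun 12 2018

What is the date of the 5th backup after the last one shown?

Gaps: 61, 62, 59, 61 days — not constant. Every event is on the 12th of the month.
Pattern: the 12th of every 2 months.
Next: August 2018 → Aug 12 2018.
Next: October 2018 → Oct 12 2018.
December 2018: Dec 12 2018.
Next: February 2019 → Feb 12 2019.
Next: April 2019 → Apr 12 2019.

Apr 12 2019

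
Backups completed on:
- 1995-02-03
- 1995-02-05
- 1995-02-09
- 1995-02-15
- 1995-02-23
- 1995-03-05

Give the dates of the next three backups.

Gaps: 2, 4, 6, 8, 10 days — each gap is 2 larger than the previous one.
Next gap: 12 days. 1995-03-05 + 12 days = 1995-03-17.
Next gap: 14 days. 1995-03-17 + 14 days = 1995-03-31.
Next gap: 16 days. 1995-03-31 + 16 days = 1995-04-16.

1995-03-17, 1995-03-31, 1995-04-16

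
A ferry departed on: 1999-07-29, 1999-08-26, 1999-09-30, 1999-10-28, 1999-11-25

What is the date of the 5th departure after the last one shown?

Every date is a Thursday; gaps 28, 35, 28, 28 days.
Each is the last Thursday of its month (at least one falls on the 29th or later, ruling out '4th Thursday').
December 1999 ends with Thursday 1999-12-30.
Last Thursday of January 2000: 2000-01-27.
February 2000 ends with Thursday 2000-02-24.
Last Thursday of March 2000: 2000-03-30.
Last Thursday of April 2000: 2000-04-27.

2000-04-27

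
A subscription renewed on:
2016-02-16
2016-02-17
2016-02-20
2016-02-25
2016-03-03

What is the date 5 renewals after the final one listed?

Gaps: 1, 3, 5, 7 days — each gap is 2 larger than the previous one.
Next gap: 9 days. 2016-03-03 + 9 days = 2016-03-12.
Next gap: 11 days. 2016-03-12 + 11 days = 2016-03-23.
Next gap: 13 days. 2016-03-23 + 13 days = 2016-04-05.
Next gap: 15 days. 2016-04-05 + 15 days = 2016-04-20.
Next gap: 17 days. 2016-04-20 + 17 days = 2016-05-07.

2016-05-07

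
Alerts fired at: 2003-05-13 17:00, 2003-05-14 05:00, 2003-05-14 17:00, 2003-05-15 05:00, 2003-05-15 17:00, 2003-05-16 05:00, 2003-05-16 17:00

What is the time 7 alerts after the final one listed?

2003-05-20 05:00

The interval is a steady 12 hours (12, 12, 12, 12, 12, 12).
2003-05-16 17:00 + 12 h = 2003-05-17 05:00.
2003-05-17 05:00 + 12 h = 2003-05-17 17:00.
2003-05-17 17:00 + 12 h = 2003-05-18 05:00.
2003-05-18 05:00 + 12 h = 2003-05-18 17:00.
2003-05-18 17:00 + 12 h = 2003-05-19 05:00.
2003-05-19 05:00 + 12 h = 2003-05-19 17:00.
2003-05-19 17:00 + 12 h = 2003-05-20 05:00.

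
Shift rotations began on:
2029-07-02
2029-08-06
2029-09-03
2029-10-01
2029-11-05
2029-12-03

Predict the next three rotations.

2030-01-07, 2030-02-04, 2030-03-04

Gaps: 35, 28, 28, 35, 28 days — a mix of 28 and 35. Every date is a Monday.
Each is the 1st Monday of its month.
1st Monday of January 2030: 2030-01-07.
1st Monday of February 2030: 2030-02-04.
1st Monday of March 2030: 2030-03-04.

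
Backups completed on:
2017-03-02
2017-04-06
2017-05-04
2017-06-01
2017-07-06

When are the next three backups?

Gaps: 35, 28, 28, 35 days — a mix of 28 and 35. Every date is a Thursday.
Each is the 1st Thursday of its month.
August 2017 — 1st Thursday is 2017-08-03.
September 2017 — 1st Thursday is 2017-09-07.
1st Thursday of October 2017: 2017-10-05.

2017-08-03, 2017-09-07, 2017-10-05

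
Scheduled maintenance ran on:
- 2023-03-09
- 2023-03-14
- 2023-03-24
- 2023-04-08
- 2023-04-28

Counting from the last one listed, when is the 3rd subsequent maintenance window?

Gaps: 5, 10, 15, 20 days — each gap is 5 larger than the previous one.
Next gap: 25 days. 2023-04-28 + 25 days = 2023-05-23.
Next gap: 30 days. 2023-05-23 + 30 days = 2023-06-22.
Next gap: 35 days. 2023-06-22 + 35 days = 2023-07-27.

2023-07-27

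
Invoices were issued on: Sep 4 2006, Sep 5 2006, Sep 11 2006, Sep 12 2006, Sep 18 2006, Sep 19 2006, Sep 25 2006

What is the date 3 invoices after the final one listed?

Every event lands on a Monday or Tuesday (gaps cycle 1, 6, 1, 6, 1, 6).
So the schedule is: every Monday and Tuesday.
The following Tuesday is Sep 26 2006.
Next Monday: Oct 2 2006.
Next Tuesday: Oct 3 2006.

Oct 3 2006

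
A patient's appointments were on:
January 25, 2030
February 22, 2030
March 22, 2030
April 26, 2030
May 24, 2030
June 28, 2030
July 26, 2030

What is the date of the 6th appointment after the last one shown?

January 24, 2031

Gaps: 28, 28, 35, 28, 35, 28 days — a mix of 28 and 35. Every date is a Friday.
Each is the 4th Friday of its month.
August 2030 — 4th Friday is August 23, 2030.
4th Friday of September 2030: September 27, 2030.
4th Friday of October 2030: October 25, 2030.
4th Friday of November 2030: November 22, 2030.
4th Friday of December 2030: December 27, 2030.
4th Friday of January 2031: January 24, 2031.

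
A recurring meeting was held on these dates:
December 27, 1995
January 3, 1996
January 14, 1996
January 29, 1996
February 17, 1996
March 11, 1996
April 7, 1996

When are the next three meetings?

May 8, 1996; June 12, 1996; July 21, 1996

Intervals are 7, 11, 15, 19, 23, 27 days — an arithmetic progression with common difference 4.
Next gap: 31 days. April 7, 1996 + 31 days = May 8, 1996.
Next gap: 35 days. May 8, 1996 + 35 days = June 12, 1996.
Next gap: 39 days. June 12, 1996 + 39 days = July 21, 1996.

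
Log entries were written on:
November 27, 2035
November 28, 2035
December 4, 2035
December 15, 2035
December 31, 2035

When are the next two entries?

Intervals are 1, 6, 11, 16 days — an arithmetic progression with common difference 5.
Next gap: 21 days. December 31, 2035 + 21 days = January 21, 2036.
Next gap: 26 days. January 21, 2036 + 26 days = February 16, 2036.

January 21, 2036; February 16, 2036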